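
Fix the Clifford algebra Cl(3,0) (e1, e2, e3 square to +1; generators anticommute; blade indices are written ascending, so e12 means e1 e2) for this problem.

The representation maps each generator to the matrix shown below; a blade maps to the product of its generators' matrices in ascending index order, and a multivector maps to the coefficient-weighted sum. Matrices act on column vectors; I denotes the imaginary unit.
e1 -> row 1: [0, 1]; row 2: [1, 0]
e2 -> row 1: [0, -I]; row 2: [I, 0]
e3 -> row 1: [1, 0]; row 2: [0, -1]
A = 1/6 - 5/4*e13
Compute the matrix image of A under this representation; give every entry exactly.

Bivector images (products of the table entries): rho(e13) = rho(e1)rho(e3) = row 1: [0, -1]; row 2: [1, 0].
M = (1/6)*1 + (-5/4)*rho(e13), summed entrywise (1 is the identity matrix):
Answer: row 1: [1/6, 5/4]; row 2: [-5/4, 1/6]


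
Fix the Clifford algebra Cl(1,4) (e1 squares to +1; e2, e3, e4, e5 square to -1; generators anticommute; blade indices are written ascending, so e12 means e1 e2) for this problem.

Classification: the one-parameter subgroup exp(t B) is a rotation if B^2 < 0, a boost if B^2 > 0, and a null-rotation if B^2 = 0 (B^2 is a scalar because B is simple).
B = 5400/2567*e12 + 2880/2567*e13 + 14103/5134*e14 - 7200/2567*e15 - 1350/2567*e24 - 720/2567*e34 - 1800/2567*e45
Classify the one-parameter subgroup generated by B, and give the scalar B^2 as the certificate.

B^2 term by term: the squares give (5400/2567)^2*(e12)^2 + (2880/2567)^2*(e13)^2 + (14103/5134)^2*(e14)^2 + (-7200/2567)^2*(e15)^2 + (-1350/2567)^2*(e24)^2 + (-720/2567)^2*(e34)^2 + (-1800/2567)^2*(e45)^2 = 29160000/6589489*(+1) + 8294400/6589489*(+1) + 198894609/26357956*(+1) + 51840000/6589489*(+1) + 1822500/6589489*(-1) + 518400/6589489*(-1) + 3240000/6589489*(-1) = 81/4 (each basis 2-blade squares to minus the product of its generators' squares); cross terms between blades sharing an index anticommute and cancel; the commuting (index-disjoint) pairs give grade-4 terms 2*c*c'*(blade product), which cancel blade by blade — e1234: -7776000/6589489 + 7776000/6589489 = 0; e1245: -19440000/6589489 + 19440000/6589489 = 0; e1345: -10368000/6589489 + 10368000/6589489 = 0 — confirming B is simple. So B^2 = 81/4.
Answer: boost, certificate B^2 = 81/4. The class reads off the invariant scalar 81/4 directly.


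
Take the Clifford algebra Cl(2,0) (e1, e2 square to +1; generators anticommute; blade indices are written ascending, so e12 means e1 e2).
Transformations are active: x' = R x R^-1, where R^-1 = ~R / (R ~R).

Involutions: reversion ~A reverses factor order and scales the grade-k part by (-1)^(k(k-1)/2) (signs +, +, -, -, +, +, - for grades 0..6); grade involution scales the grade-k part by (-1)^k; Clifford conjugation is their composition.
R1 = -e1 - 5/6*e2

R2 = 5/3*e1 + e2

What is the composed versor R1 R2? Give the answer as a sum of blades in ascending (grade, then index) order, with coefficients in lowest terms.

Distribute over the terms of R1 (each basis-blade product reordered to ascending indices, repeated generators contracted through their squares):
(-e1) R2 = -5/3 - e12
(-5/6*e2) R2 = -5/6 + 25/18*e12
Summing the partial products and collecting blades:
Answer: -5/2 + 7/18*e12


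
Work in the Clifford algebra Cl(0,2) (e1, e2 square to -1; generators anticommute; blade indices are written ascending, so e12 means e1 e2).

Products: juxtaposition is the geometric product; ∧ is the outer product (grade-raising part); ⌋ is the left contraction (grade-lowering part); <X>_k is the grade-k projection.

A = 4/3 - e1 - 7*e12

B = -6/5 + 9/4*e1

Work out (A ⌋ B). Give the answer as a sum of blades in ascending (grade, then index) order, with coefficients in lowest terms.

step 1: 13/20 + 3*e1
Answer: 13/20 + 3*e1


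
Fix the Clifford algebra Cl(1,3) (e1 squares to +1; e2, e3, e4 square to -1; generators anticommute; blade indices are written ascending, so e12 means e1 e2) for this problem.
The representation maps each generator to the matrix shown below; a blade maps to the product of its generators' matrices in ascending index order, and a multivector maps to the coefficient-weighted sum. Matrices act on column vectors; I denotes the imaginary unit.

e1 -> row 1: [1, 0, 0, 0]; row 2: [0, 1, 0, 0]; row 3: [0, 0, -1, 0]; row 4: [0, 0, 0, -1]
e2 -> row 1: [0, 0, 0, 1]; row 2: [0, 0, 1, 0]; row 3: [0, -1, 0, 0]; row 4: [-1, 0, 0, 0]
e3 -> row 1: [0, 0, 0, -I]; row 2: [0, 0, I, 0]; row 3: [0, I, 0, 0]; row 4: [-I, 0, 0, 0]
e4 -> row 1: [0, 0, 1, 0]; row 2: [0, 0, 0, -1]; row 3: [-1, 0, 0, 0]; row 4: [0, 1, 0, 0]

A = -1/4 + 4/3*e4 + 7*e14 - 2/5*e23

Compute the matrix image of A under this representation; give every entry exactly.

Bivector images (products of the table entries): rho(e14) = rho(e1)rho(e4) = row 1: [0, 0, 1, 0]; row 2: [0, 0, 0, -1]; row 3: [1, 0, 0, 0]; row 4: [0, -1, 0, 0]; rho(e23) = rho(e2)rho(e3) = row 1: [-I, 0, 0, 0]; row 2: [0, I, 0, 0]; row 3: [0, 0, -I, 0]; row 4: [0, 0, 0, I].
M = (-1/4)*1 + (4/3)*rho(e4) + (7)*rho(e14) + (-2/5)*rho(e23), summed entrywise (1 is the identity matrix):
Answer: row 1: [-1/4 + 2*I/5, 0, 25/3, 0]; row 2: [0, -1/4 - 2*I/5, 0, -25/3]; row 3: [17/3, 0, -1/4 + 2*I/5, 0]; row 4: [0, -17/3, 0, -1/4 - 2*I/5]


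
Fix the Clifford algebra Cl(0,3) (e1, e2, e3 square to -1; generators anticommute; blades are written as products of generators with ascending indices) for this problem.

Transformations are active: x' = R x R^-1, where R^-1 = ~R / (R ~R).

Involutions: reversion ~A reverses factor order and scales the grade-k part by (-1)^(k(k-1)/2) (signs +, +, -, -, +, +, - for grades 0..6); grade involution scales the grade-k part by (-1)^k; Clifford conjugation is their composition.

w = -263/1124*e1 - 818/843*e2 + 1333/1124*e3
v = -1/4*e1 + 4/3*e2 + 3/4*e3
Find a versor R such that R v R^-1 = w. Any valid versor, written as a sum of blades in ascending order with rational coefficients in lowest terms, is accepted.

Equal squares first: v^2 = w^2 = -173/72. Then v + w = -136/281*e1 + 102/281*e2 + 544/281*e3 is a versor taking v to w, provided it is invertible.
Answer: -136/281*e1 + 102/281*e2 + 544/281*e3


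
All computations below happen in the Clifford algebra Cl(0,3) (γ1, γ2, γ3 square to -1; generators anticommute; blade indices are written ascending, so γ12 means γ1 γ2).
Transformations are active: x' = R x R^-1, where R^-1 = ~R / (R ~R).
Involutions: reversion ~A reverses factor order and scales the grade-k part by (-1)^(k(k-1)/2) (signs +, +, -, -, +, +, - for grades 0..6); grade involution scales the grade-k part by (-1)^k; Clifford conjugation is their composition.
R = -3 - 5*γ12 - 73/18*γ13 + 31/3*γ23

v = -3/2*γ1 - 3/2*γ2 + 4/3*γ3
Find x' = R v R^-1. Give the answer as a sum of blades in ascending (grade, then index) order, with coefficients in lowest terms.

~R = -3 + 5*γ12 + 73/18*γ13 - 31/3*γ23, and R ~R = 50941/324, so R^-1 = ~R / (50941/324).
R v = 65/27*γ1 - 16/9*γ2 - 161/12*γ3 - 113/4*γ123
Answer: -1941/842*γ1 + 93/842*γ2 + 1232/1263*γ3


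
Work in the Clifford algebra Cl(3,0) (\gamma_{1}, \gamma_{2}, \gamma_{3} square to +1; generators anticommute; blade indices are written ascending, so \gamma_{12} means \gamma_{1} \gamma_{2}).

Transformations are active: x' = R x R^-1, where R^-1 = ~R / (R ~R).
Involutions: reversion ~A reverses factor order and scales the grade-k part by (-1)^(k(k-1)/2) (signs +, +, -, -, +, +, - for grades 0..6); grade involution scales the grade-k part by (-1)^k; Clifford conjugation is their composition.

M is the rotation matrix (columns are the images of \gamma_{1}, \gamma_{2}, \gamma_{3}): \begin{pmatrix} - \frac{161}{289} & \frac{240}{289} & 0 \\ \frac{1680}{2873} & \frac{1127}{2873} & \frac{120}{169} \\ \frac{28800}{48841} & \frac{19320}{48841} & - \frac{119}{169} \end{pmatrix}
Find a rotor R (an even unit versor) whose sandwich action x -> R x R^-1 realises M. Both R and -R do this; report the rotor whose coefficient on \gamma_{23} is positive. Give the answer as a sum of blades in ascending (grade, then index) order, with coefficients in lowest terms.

Method: write R = a + b12*\gamma_{12} + b13*\gamma_{13} + b23*\gamma_{23} with a^2 + b12^2 + b13^2 + b23^2 = 1 (so R^-1 = ~R). Expanding the columns R e_j ~R gives tr M = 4a^2 - 1 and, from the antisymmetric part, M21 - M12 = -4a*b12, M13 - M31 = 4a*b13, M32 - M23 = -4a*b23.
Here tr M = -\frac{42441}{48841}, so a^2 = (1 + tr M)/4 = \frac{1600}{48841} and a = ±\frac{40}{221}. Taking a = \frac{40}{221}: M21 - M12 = -\frac{12000}{48841}, M13 - M31 = -\frac{28800}{48841}, M32 - M23 = -\frac{15360}{48841}, giving b12 = \frac{75}{221}, b13 = -\frac{180}{221}, b23 = \frac{96}{221}, i.e. R = \frac{40}{221} + \frac{75}{221} \gamma_{12} - \frac{180}{221} \gamma_{13} + \frac{96}{221} \gamma_{23}.
Its \gamma_{23} coefficient is already positive.
Answer: \frac{40}{221} + \frac{75}{221} \gamma_{12} - \frac{180}{221} \gamma_{13} + \frac{96}{221} \gamma_{23}. Why the constraint matters: R and -R act identically through the sandwich — M has trace -\frac{42441}{48841} either way — so only the sign condition on \gamma_{23} picks one of the two preimages.


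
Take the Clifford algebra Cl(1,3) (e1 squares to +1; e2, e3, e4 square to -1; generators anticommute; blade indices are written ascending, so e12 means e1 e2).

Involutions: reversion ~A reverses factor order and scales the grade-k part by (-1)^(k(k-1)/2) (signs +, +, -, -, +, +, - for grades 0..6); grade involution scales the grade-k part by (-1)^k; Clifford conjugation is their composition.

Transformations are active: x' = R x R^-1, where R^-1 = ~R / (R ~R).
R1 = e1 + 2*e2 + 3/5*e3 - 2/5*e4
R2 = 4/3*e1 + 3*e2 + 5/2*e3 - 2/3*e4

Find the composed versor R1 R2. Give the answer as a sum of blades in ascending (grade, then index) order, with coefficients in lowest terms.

Distribute over the terms of R1 (each basis-blade product reordered to ascending indices, repeated generators contracted through their squares):
(e1) R2 = 4/3 + 3*e12 + 5/2*e13 - 2/3*e14
(2*e2) R2 = -6 - 8/3*e12 + 5*e23 - 4/3*e24
(3/5*e3) R2 = -3/2 - 4/5*e13 - 9/5*e23 - 2/5*e34
(-2/5*e4) R2 = -4/15 + 8/15*e14 + 6/5*e24 + e34
Summing the partial products and collecting blades:
Answer: -193/30 + 1/3*e12 + 17/10*e13 - 2/15*e14 + 16/5*e23 - 2/15*e24 + 3/5*e34


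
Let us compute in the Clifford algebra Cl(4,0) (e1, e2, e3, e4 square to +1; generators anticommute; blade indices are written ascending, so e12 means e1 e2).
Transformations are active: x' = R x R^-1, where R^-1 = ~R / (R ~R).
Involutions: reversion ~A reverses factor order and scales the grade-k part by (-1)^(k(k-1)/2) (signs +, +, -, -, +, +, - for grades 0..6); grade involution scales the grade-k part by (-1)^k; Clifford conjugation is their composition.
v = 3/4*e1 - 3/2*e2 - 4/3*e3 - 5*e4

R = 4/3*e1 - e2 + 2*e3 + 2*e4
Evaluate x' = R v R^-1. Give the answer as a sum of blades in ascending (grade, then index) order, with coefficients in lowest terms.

~R = 4/3*e1 - e2 + 2*e3 + 2*e4, and R ~R = 97/9, so R^-1 = ~R / (97/9).
R v = -61/6 - 5/4*e12 - 59/18*e13 - 49/6*e14 + 13/3*e23 + 8*e24 - 22/3*e34
Answer: -1267/388*e1 + 657/194*e2 - 710/291*e3 + 119/97*e4


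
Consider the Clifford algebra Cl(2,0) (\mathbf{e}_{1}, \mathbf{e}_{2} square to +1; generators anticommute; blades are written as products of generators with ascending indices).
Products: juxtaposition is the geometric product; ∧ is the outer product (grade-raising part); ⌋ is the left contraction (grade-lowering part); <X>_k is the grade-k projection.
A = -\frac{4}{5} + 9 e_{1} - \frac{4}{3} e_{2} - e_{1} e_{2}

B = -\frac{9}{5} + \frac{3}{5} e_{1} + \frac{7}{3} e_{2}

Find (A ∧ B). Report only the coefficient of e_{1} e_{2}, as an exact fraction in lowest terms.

step 1: \frac{36}{25} - \frac{417}{25} e_{1} + \frac{8}{15} e_{2} + \frac{118}{5} e_{1} e_{2}
Answer: \frac{118}{5}


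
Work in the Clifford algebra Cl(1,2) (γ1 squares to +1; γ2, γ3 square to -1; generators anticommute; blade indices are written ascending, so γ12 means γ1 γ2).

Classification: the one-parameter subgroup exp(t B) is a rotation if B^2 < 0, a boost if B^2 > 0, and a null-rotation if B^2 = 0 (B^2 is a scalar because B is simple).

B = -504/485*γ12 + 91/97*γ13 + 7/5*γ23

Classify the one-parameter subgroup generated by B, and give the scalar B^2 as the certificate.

B^2 term by term: the squares give (-504/485)^2*(γ12)^2 + (91/97)^2*(γ13)^2 + (7/5)^2*(γ23)^2 = 254016/235225*(+1) + 8281/9409*(+1) + 49/25*(-1) = 0 (each basis 2-blade squares to minus the product of its generators' squares); cross terms between blades sharing an index anticommute and cancel. So B^2 = 0.
Answer: null-rotation, certificate B^2 = 0. Check the certificate: B^2 = 0, and that sign is decisive whatever form B takes.


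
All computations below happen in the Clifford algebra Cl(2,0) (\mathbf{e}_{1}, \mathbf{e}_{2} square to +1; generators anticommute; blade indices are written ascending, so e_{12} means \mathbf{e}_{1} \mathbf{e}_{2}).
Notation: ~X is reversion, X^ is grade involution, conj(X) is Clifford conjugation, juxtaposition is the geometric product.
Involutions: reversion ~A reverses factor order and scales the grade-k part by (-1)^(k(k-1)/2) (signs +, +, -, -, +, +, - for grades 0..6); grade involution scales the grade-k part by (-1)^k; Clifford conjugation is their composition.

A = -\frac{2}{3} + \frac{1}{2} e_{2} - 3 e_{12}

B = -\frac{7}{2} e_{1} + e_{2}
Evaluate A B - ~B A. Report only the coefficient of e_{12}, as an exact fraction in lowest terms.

first term: \frac{1}{2} - \frac{2}{3} e_{1} - \frac{67}{6} e_{2} + \frac{7}{4} e_{12}
second term: \frac{1}{2} + \frac{16}{3} e_{1} + \frac{59}{6} e_{2} - \frac{7}{4} e_{12}
Answer: \frac{7}{2}


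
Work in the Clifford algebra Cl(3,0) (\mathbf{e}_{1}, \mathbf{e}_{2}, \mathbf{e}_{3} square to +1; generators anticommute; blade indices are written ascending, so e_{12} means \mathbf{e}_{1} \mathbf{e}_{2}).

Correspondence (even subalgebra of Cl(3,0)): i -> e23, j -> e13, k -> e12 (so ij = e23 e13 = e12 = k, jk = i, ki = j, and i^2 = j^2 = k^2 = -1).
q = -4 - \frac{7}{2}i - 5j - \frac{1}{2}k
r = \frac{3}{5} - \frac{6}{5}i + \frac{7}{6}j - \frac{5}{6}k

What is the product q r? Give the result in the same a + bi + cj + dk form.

In blades: q = -4 - \frac{1}{2} e_{12} - 5 e_{13} - \frac{7}{2} e_{23}, r = \frac{3}{5} - \frac{5}{6} e_{12} + \frac{7}{6} e_{13} - \frac{6}{5} e_{23}.
Distribute q over r term by term (generator squares from the signature, products reordered to ascending indices): (-4)*r = -\frac{12}{5} + \frac{10}{3} e_{12} - \frac{14}{3} e_{13} + \frac{24}{5} e_{23}; (-\frac{1}{2} e_{12})*r = -\frac{5}{12} - \frac{3}{10} e_{12} + \frac{3}{5} e_{13} + \frac{7}{12} e_{23}; (-5 e_{13})*r = \frac{35}{6} - 6 e_{12} - 3 e_{13} + \frac{25}{6} e_{23}; (-\frac{7}{2} e_{23})*r = -\frac{21}{5} - \frac{49}{12} e_{12} - \frac{35}{12} e_{13} - \frac{21}{10} e_{23}.
Sum: -\frac{71}{60} - \frac{141}{20} e_{12} - \frac{599}{60} e_{13} + \frac{149}{20} e_{23}; translating back through the correspondence:
Answer: -\frac{71}{60} + \frac{149}{20}i - \frac{599}{60}j - \frac{141}{20}k


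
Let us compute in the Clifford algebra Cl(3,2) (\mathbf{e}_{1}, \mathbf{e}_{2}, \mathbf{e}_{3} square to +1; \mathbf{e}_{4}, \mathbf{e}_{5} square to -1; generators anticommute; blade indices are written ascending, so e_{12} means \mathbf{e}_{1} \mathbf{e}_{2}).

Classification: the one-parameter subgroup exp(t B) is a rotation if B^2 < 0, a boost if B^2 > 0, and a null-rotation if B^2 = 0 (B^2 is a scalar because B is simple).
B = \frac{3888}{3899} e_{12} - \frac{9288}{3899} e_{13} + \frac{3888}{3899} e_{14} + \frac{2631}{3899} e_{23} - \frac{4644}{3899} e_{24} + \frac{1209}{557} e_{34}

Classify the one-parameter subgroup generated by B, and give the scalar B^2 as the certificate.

B^2 term by term: the squares give (\frac{3888}{3899})^2*(e_{12})^2 + (-\frac{9288}{3899})^2*(e_{13})^2 + (\frac{3888}{3899})^2*(e_{14})^2 + (\frac{2631}{3899})^2*(e_{23})^2 + (-\frac{4644}{3899})^2*(e_{24})^2 + (\frac{1209}{557})^2*(e_{34})^2 = \frac{15116544}{15202201}*(-1) + \frac{86266944}{15202201}*(-1) + \frac{15116544}{15202201}*(+1) + \frac{6922161}{15202201}*(-1) + \frac{21566736}{15202201}*(+1) + \frac{1461681}{310249}*(+1) = 0 (each basis 2-blade squares to minus the product of its generators' squares); cross terms between blades sharing an index anticommute and cancel; the commuting (index-disjoint) pairs give grade-4 terms 2*c*c'*(blade product), which cancel blade by blade — e_{1234}: \frac{9401184}{2171743} - \frac{86266944}{15202201} + \frac{20458656}{15202201} = 0 — confirming B is simple. So B^2 = 0.
Answer: null-rotation, certificate B^2 = 0. B^2 = 0 is basis-independent, so its sign is the whole story.


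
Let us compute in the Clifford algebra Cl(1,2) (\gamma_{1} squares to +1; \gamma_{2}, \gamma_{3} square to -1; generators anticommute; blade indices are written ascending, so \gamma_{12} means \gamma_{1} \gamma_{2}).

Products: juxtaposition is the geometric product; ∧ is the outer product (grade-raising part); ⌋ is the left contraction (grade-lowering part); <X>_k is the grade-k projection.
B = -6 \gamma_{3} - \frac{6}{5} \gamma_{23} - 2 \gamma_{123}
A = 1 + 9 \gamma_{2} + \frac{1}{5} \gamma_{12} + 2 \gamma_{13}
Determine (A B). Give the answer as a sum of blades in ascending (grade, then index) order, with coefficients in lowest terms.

step 1: 12 \gamma_{1} + 4 \gamma_{2} + \frac{22}{5} \gamma_{3} - \frac{12}{5} \gamma_{12} - \frac{444}{25} \gamma_{13} - \frac{276}{5} \gamma_{23} - \frac{16}{5} \gamma_{123}
Answer: 12 \gamma_{1} + 4 \gamma_{2} + \frac{22}{5} \gamma_{3} - \frac{12}{5} \gamma_{12} - \frac{444}{25} \gamma_{13} - \frac{276}{5} \gamma_{23} - \frac{16}{5} \gamma_{123}


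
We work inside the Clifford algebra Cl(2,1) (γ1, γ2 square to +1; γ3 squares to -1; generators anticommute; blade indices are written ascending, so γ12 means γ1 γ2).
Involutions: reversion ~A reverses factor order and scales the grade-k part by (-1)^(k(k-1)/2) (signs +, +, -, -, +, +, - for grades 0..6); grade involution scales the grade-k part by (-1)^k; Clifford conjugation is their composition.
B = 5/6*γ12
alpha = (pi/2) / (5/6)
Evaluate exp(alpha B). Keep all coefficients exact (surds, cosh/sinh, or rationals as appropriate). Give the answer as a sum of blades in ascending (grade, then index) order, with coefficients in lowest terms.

B^2 = (5/6)^2*(γ12)^2 = 25/36*(-1) = -25/36 (a basis 2-blade squares to minus the product of its generators' squares).
B^2 = -25/36 — a negative square means the series sums to a rotation: l = 5/6, alpha*l = pi/2, so exp(alpha B) = cos(pi/2) + (sin(pi/2)/(5/6))*B = 0 + (6/5)*B.
Answer: γ12


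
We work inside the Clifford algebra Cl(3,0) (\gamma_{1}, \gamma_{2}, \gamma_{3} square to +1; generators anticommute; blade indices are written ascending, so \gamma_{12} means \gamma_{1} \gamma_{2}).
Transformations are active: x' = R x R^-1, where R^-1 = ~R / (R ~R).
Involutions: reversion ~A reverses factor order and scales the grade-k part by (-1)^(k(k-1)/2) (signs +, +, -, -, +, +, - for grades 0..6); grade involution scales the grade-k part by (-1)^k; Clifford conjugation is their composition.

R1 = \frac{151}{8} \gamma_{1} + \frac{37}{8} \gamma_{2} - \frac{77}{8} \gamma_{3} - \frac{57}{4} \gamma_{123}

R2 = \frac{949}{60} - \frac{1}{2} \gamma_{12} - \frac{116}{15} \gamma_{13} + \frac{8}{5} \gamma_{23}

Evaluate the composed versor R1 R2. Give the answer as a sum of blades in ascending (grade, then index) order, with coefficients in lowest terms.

Distribute over the terms of R1 (each basis-blade product reordered to ascending indices, repeated generators contracted through their squares):
(\frac{151}{8} \gamma_{1}) R2 = \frac{143299}{480} \gamma_{1} - \frac{151}{16} \gamma_{2} - \frac{4379}{30} \gamma_{3} + \frac{151}{5} \gamma_{123}
(\frac{37}{8} \gamma_{2}) R2 = \frac{37}{16} \gamma_{1} + \frac{35113}{480} \gamma_{2} + \frac{37}{5} \gamma_{3} + \frac{1073}{30} \gamma_{123}
(-\frac{77}{8} \gamma_{3}) R2 = -\frac{2233}{30} \gamma_{1} + \frac{77}{5} \gamma_{2} - \frac{73073}{480} \gamma_{3} + \frac{77}{16} \gamma_{123}
(-\frac{57}{4} \gamma_{123}) R2 = \frac{114}{5} \gamma_{1} + \frac{551}{5} \gamma_{2} - \frac{57}{8} \gamma_{3} - \frac{18031}{80} \gamma_{123}
Summing the partial products and collecting blades:
Answer: \frac{7975}{32} \gamma_{1} + \frac{90871}{480} \gamma_{2} - \frac{28601}{96} \gamma_{3} - \frac{18553}{120} \gamma_{123}


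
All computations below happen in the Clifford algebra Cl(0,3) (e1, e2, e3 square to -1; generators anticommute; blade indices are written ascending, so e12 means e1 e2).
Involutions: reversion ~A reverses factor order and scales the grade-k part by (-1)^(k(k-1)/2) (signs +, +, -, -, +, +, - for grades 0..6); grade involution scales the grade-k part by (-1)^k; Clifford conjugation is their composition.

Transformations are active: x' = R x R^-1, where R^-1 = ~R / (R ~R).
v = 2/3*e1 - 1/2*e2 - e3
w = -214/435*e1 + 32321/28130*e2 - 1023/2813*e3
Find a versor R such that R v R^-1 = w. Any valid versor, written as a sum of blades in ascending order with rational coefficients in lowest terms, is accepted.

Why this works: both vectors square to -61/36, so q(v) = q(w) and R = v + w = 76/435*e1 + 9128/14065*e2 - 3836/2813*e3 carries v to w — its own direction survives, the complement (v - w)/2 flips.
Answer: 76/435*e1 + 9128/14065*e2 - 3836/2813*e3


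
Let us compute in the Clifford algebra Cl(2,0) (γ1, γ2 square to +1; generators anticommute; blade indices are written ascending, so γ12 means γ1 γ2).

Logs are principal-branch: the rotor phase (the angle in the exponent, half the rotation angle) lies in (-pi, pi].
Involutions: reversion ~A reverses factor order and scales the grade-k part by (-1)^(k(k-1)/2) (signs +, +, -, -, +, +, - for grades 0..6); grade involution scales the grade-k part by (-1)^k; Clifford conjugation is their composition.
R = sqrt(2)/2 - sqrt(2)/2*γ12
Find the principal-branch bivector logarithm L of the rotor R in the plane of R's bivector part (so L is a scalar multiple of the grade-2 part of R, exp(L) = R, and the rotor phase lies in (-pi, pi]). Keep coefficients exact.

The scalar part of R is sqrt(2)/2, which fixes the principal-branch rotor phase; the unit plane is then the bivector part divided by the sine of that phase, and L is that plane scaled by the phase.
Concretely: cos(phase) = sqrt(2)/2 gives phase = ±pi/4, and since phase/sin(phase) is even the sign is immaterial: L = (phase/sin(phase)) * <R>_2 = (sqrt(2)*pi/4) * <R>_2.
Answer: -pi/4*γ12


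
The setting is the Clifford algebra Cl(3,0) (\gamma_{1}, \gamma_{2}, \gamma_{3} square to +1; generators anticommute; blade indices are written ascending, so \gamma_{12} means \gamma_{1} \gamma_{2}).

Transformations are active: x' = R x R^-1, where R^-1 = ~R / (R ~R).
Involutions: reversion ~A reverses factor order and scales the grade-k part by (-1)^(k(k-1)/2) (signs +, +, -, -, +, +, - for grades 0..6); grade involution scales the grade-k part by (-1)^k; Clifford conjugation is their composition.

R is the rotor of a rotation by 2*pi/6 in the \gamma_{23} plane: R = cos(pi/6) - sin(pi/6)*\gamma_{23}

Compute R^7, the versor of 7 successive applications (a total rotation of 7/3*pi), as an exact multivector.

The rotor phase is half the rotation angle and phases add under composition, so 7 steps in the \gamma_{23} plane accumulate phase 7*(pi/6) = \frac{7 \pi}{6}: R^7 = cos(\frac{7 \pi}{6}) - sin(\frac{7 \pi}{6})*\gamma_{23}.
cos(\frac{7 \pi}{6}) = - \frac{\sqrt{3}}{2} and sin(\frac{7 \pi}{6}) = - \frac{1}{2}, so R^7 = - \frac{\sqrt{3}}{2} + \frac{1}{2} \gamma_{23}. The net rotation is 1/3*pi (after discarding 1 full turn, each of which contributes a factor -1 to the rotor); the rotor keeps the half-angle phase exactly.
Answer: - \frac{\sqrt{3}}{2} + \frac{1}{2} \gamma_{23}


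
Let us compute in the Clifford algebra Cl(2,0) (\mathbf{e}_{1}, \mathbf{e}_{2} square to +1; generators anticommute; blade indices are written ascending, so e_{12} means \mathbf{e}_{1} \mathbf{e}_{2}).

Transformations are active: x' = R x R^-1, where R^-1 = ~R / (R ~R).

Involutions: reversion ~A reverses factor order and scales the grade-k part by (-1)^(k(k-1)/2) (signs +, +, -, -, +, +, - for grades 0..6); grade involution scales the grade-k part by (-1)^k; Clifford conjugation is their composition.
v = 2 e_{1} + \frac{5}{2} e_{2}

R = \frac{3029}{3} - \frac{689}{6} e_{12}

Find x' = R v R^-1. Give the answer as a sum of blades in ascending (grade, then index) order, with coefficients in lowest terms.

~R = \frac{3029}{3} + \frac{689}{6} e_{12}, and R ~R = \frac{37174085}{36}, so R^-1 = ~R / (\frac{37174085}{36}).
R v = \frac{6929}{4} e_{1} + \frac{16523}{6} e_{2}
Answer: \frac{7444}{5365} e_{1} + \frac{30959}{10730} e_{2}


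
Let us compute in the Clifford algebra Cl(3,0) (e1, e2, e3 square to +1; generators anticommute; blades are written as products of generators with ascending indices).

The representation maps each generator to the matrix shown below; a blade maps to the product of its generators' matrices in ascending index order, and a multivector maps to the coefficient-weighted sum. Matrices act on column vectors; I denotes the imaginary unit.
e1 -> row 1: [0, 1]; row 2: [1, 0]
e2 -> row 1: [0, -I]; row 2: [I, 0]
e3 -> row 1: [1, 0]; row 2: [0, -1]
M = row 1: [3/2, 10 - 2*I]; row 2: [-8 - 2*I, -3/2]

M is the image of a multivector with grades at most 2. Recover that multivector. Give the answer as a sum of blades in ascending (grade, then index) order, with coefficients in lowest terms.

Method: 1, rho(e1), rho(e2), rho(e3) form a trace-orthogonal basis of the 2x2 complex matrices (tr(X Y) = 2 if X = Y, else 0), so M = m0*1 + m1*rho(e1) + m2*rho(e2) + m3*rho(e3) with m0 = tr(M)/2 = 0, m1 = tr(M rho(e1))/2 = 1 - 2*I, m2 = tr(M rho(e2))/2 = 9*I, m3 = tr(M rho(e3))/2 = 3/2.
Multiplying table entries, the bivector images are rho(e1 e2) = I*rho(e3), rho(e1 e3) = -I*rho(e2), rho(e2 e3) = I*rho(e1); with real blade coefficients the real parts of m0..m3 are the coefficients of 1, e1, e2, e3 and the imaginary parts give the bivectors (e2 e3: Im m1, e1 e3: -Im m2, e1 e2: Im m3).
Answer: e1 + 3/2*e3 - 9*e1 e3 - 2*e2 e3


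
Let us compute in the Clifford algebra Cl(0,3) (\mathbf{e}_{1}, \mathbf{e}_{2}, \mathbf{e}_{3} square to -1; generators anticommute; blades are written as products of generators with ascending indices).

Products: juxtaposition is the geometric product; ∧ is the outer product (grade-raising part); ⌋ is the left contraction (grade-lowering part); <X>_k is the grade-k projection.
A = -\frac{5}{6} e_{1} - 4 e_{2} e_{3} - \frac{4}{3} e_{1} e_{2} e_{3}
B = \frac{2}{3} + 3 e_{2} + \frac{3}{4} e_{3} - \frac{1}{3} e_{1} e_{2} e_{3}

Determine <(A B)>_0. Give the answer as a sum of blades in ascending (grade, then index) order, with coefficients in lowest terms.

step 1: \frac{4}{9} - \frac{17}{9} e_{1} + 3 e_{2} - 12 e_{3} - \frac{3}{2} e_{1} e_{2} - \frac{37}{8} e_{1} e_{3} - \frac{53}{18} e_{2} e_{3} - \frac{8}{9} e_{1} e_{2} e_{3}
step 2: \frac{4}{9}
Answer: \frac{4}{9}


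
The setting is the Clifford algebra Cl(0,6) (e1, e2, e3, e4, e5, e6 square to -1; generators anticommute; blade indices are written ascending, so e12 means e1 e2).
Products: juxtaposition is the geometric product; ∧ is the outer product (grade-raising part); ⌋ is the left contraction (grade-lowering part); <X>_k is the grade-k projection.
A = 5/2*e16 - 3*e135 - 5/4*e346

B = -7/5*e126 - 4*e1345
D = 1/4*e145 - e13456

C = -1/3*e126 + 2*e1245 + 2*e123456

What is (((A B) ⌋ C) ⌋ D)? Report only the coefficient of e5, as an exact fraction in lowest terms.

step 1: -7/2*e2 - 12*e4 - 5*e156 - 7/4*e1234 - 21/5*e2356 + 10*e3456
step 2: 20*e12 - 42/5*e14 + 7/6*e16 - 7/2*e56 + 24*e125 - 7*e145 - 10*e234 - 24*e12356 - 7*e13456
step 3: -35/4 + 21/10*e5 + 7*e36 - 7/2*e134 - 7/6*e345 + 42/5*e356
Answer: 21/10


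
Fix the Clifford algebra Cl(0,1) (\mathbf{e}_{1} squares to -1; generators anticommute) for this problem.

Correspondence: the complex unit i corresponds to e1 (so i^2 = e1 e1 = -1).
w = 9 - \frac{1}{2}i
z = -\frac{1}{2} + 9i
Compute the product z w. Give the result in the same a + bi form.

In blades: z = -\frac{1}{2} + 9 e_{1}, w = 9 - \frac{1}{2} e_{1}.
Distribute z over w term by term (generator squares from the signature, products reordered to ascending indices): (-\frac{1}{2})*w = -\frac{9}{2} + \frac{1}{4} e_{1}; (9 e_{1})*w = \frac{9}{2} + 81 e_{1}.
Sum: \frac{325}{4} e_{1}; translating back through the correspondence:
Answer: \frac{325}{4}i


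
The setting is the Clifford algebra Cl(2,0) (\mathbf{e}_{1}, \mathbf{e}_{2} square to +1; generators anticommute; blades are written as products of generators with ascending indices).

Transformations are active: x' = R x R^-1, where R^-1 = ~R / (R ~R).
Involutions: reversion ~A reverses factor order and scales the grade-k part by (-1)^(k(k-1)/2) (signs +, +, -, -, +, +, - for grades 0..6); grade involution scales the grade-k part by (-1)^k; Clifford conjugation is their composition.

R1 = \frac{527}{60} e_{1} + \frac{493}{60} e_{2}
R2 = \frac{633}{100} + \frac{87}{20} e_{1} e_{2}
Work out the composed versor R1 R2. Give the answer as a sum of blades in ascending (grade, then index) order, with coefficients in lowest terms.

Distribute over the terms of R1 (each basis-blade product reordered to ascending indices, repeated generators contracted through their squares):
(\frac{527}{60} e_{1}) R2 = \frac{111197}{2000} e_{1} + \frac{15283}{400} e_{2}
(\frac{493}{60} e_{2}) R2 = -\frac{14297}{400} e_{1} + \frac{104023}{2000} e_{2}
Summing the partial products and collecting blades:
Answer: \frac{2482}{125} e_{1} + \frac{90219}{1000} e_{2}


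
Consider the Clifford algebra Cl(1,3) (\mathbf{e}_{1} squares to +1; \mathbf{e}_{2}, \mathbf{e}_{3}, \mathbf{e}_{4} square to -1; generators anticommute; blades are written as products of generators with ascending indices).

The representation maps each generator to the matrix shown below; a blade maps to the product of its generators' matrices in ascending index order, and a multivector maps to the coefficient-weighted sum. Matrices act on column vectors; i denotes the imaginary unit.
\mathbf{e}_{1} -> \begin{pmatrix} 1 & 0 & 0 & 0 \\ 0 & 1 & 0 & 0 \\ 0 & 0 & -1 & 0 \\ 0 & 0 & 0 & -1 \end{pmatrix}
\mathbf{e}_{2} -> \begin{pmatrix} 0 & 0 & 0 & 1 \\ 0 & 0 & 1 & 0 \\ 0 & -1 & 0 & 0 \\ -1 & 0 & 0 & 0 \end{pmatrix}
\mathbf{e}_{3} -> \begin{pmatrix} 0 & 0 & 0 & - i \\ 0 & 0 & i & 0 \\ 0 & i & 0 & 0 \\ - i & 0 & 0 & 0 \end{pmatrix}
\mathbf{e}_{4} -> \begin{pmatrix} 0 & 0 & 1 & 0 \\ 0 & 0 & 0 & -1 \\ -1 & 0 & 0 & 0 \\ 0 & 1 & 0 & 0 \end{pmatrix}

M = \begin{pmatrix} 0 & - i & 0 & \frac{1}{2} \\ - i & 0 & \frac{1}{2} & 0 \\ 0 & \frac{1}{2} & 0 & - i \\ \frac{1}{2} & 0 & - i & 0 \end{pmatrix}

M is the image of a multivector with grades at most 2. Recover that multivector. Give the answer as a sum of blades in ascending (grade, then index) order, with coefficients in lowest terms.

Method: the blade images are trace-orthogonal — tr(rho(e_A) rho(e_B)^-1) = 4 if A = B and 0 otherwise — and rho(e_A)^-1 = (e_A)^2 * rho(e_A) with (e_A)^2 = +1 or -1, so the coefficient of e_A in the preimage is (e_A)^2 * tr(M rho(e_A))/4.
Nonzero projections over blades of grade <= 2: e_{1} e_{2}: (e_{1} e_{2})^2 = +1, tr(M rho(e_{1} e_{2})) = 2, coefficient \frac{1}{2}; e_{3} e_{4}: (e_{3} e_{4})^2 = -1, tr(M rho(e_{3} e_{4})) = -4, coefficient 1. Every other blade of grade <= 2 projects to 0.
Answer: \frac{1}{2} e_{1} e_{2} + e_{3} e_{4}


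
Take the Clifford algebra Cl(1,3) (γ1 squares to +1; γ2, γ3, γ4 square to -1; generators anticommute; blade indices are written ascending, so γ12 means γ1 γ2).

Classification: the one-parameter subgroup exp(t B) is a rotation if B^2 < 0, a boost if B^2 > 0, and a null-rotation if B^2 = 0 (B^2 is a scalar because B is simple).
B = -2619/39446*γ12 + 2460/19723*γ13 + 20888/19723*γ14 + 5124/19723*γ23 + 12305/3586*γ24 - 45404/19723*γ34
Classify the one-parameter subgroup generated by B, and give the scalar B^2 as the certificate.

B^2 term by term: the squares give (-2619/39446)^2*(γ12)^2 + (2460/19723)^2*(γ13)^2 + (20888/19723)^2*(γ14)^2 + (5124/19723)^2*(γ23)^2 + (12305/3586)^2*(γ24)^2 + (-45404/19723)^2*(γ34)^2 = 6859161/1555986916*(+1) + 6051600/388996729*(+1) + 436308544/388996729*(+1) + 26255376/388996729*(-1) + 151413025/12859396*(-1) + 2061523216/388996729*(-1) = -16 (each basis 2-blade squares to minus the product of its generators' squares); cross terms between blades sharing an index anticommute and cancel; the commuting (index-disjoint) pairs give grade-4 terms 2*c*c'*(blade product), which cancel blade by blade — γ1234: 118913076/388996729 - 30270300/35363339 + 214060224/388996729 = 0 — confirming B is simple. So B^2 = -16.
Answer: rotation, certificate B^2 = -16. Note: conjugating B changes its blade decomposition but never the scalar B^2 = -16, whose sign settles the classification.


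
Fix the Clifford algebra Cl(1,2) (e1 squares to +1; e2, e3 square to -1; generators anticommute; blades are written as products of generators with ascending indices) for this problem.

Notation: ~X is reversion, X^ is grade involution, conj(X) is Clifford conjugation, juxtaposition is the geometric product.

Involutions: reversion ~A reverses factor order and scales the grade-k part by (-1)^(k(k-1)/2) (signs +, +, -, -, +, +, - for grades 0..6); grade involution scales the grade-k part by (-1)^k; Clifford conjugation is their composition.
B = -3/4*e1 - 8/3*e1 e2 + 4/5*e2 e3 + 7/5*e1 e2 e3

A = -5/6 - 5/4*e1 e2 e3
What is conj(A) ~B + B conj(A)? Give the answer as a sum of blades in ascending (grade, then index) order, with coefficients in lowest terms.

first term: -7/4 - 3/8*e1 - 10/3*e3 - 20/9*e1 e2 + 77/48*e2 e3 + 7/6*e1 e2 e3
second term: 7/4 + 13/8*e1 + 10/3*e3 + 20/9*e1 e2 + 13/48*e2 e3 - 7/6*e1 e2 e3
Answer: 5/4*e1 + 15/8*e2 e3


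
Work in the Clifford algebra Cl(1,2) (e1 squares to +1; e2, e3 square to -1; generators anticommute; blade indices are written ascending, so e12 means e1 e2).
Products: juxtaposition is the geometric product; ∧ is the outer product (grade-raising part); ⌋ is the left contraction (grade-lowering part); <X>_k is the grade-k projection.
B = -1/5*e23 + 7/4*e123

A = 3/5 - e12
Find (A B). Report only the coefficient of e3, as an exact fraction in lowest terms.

step 1: -7/4*e3 - 1/5*e13 - 3/25*e23 + 21/20*e123
Answer: -7/4


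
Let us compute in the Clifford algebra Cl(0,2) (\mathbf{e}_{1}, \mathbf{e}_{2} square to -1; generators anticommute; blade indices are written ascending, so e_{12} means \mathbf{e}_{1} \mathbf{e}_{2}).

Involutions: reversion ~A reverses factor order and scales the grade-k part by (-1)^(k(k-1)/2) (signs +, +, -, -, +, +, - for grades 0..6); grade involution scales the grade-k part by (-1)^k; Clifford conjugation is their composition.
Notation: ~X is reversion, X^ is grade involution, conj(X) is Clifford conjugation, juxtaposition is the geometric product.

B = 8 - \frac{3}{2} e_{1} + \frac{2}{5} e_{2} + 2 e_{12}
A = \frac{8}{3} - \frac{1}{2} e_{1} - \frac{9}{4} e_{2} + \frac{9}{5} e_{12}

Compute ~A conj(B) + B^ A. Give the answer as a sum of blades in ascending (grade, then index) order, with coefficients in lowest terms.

first term: \frac{211}{12} + \frac{189}{50} e_{1} - \frac{683}{30} e_{2} - \frac{1939}{120} e_{12}
second term: \frac{211}{12} + \frac{189}{50} e_{1} - \frac{683}{30} e_{2} + \frac{1939}{120} e_{12}
Answer: \frac{211}{6} + \frac{189}{25} e_{1} - \frac{683}{15} e_{2}


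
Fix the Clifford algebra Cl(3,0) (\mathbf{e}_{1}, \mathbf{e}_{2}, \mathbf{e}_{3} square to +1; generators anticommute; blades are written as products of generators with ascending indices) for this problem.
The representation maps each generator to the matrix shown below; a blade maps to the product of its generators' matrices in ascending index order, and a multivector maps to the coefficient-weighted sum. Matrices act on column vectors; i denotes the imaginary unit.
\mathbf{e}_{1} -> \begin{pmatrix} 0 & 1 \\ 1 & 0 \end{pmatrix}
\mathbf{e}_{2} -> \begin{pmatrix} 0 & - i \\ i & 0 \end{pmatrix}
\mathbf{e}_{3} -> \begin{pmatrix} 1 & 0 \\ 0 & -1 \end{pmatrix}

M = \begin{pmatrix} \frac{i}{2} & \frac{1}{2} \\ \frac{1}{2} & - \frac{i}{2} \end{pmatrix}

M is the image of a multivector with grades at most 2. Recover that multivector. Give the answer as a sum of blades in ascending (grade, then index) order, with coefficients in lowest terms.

Method: 1, rho(e_{1}), rho(e_{2}), rho(e_{3}) form a trace-orthogonal basis of the 2x2 complex matrices (tr(X Y) = 2 if X = Y, else 0), so M = m0*1 + m1*rho(e_{1}) + m2*rho(e_{2}) + m3*rho(e_{3}) with m0 = tr(M)/2 = 0, m1 = tr(M rho(e_{1}))/2 = \frac{1}{2}, m2 = tr(M rho(e_{2}))/2 = 0, m3 = tr(M rho(e_{3}))/2 = \frac{i}{2}.
Multiplying table entries, the bivector images are rho(e_{1} e_{2}) = i*rho(e_{3}), rho(e_{1} e_{3}) = -i*rho(e_{2}), rho(e_{2} e_{3}) = i*rho(e_{1}); with real blade coefficients the real parts of m0..m3 are the coefficients of 1, e_{1}, e_{2}, e_{3} and the imaginary parts give the bivectors (e_{2} e_{3}: Im m1, e_{1} e_{3}: -Im m2, e_{1} e_{2}: Im m3).
Answer: \frac{1}{2} e_{1} + \frac{1}{2} e_{1} e_{2}


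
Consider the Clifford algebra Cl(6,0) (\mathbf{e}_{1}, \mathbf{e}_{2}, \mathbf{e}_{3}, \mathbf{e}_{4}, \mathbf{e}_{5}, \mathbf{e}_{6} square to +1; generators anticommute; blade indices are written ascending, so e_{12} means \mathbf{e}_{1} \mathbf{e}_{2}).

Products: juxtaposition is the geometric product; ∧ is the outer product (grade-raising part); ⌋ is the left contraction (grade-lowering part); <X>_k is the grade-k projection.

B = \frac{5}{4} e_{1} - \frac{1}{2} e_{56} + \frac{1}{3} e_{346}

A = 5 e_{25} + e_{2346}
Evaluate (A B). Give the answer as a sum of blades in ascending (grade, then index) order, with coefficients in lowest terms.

step 1: -\frac{1}{3} e_{2} - \frac{5}{2} e_{26} + \frac{25}{4} e_{125} + \frac{1}{2} e_{2345} + \frac{5}{4} e_{12346} + \frac{5}{3} e_{23456}
Answer: -\frac{1}{3} e_{2} - \frac{5}{2} e_{26} + \frac{25}{4} e_{125} + \frac{1}{2} e_{2345} + \frac{5}{4} e_{12346} + \frac{5}{3} e_{23456}


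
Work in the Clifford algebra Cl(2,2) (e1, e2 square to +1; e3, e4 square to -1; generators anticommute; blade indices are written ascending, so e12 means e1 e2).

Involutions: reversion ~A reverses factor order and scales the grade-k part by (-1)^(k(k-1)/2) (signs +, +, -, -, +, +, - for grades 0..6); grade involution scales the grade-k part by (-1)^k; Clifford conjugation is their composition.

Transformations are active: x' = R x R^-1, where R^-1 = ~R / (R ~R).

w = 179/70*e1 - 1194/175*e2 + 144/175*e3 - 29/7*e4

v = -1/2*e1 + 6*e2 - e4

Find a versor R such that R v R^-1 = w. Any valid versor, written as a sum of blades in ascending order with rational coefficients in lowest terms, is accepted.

R = v + w = 72/35*e1 - 144/175*e2 + 144/175*e3 - 36/7*e4 works: the equal norms (141/4) guarantee its sandwich swaps v into w.
Answer: 72/35*e1 - 144/175*e2 + 144/175*e3 - 36/7*e4


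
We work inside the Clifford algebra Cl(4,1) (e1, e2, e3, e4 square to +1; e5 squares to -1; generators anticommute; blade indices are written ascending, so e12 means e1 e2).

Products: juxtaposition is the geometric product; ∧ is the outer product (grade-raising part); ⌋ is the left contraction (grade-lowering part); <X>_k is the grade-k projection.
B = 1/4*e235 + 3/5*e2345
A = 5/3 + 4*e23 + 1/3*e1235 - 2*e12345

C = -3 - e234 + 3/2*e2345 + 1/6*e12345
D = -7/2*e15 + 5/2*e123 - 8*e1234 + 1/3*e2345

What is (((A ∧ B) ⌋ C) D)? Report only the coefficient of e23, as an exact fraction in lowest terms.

step 1: 5/12*e235 + e2345
step 2: -3/2 - 1/6*e1 - 5/8*e4 + 5/72*e14
step 3: 7/12*e5 + 21/4*e15 + 5/36*e23 + 35/144*e45 - 35/4*e123 - 35/16*e145 + 167/144*e234 - 5/24*e235 + 217/16*e1234 + 5/216*e1235 - 1/2*e2345 - 1/18*e12345
Answer: 5/36


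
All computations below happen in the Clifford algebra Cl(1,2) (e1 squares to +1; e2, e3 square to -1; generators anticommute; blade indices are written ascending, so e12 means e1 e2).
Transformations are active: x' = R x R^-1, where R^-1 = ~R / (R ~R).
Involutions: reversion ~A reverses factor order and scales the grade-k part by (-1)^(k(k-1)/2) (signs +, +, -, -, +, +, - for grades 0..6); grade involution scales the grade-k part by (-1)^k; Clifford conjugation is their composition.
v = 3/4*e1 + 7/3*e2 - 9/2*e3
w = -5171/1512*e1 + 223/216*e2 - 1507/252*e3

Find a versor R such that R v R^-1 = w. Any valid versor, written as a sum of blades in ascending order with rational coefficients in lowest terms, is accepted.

Take R = v + w = -4037/1512*e1 + 727/216*e2 - 2641/252*e3. Because q(v) = q(w) = -3619/144, conjugation by R sends v exactly to w.
Answer: -4037/1512*e1 + 727/216*e2 - 2641/252*e3
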